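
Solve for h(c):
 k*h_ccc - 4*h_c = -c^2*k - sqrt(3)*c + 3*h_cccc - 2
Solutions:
 h(c) = C1 + C2*exp(c*(-k^2/(-k^3/27 + sqrt(-k^6 + (486 - k^3)^2)/27 + 18)^(1/3) + 3*k - 9*(-k^3/27 + sqrt(-k^6 + (486 - k^3)^2)/27 + 18)^(1/3))/27) + C3*exp(c*(-4*k^2/((-1 + sqrt(3)*I)*(-k^3/27 + sqrt(-k^6 + (486 - k^3)^2)/27 + 18)^(1/3)) + 6*k + 9*(-k^3/27 + sqrt(-k^6 + (486 - k^3)^2)/27 + 18)^(1/3) - 9*sqrt(3)*I*(-k^3/27 + sqrt(-k^6 + (486 - k^3)^2)/27 + 18)^(1/3))/54) + C4*exp(c*(4*k^2/((1 + sqrt(3)*I)*(-k^3/27 + sqrt(-k^6 + (486 - k^3)^2)/27 + 18)^(1/3)) + 6*k + 9*(-k^3/27 + sqrt(-k^6 + (486 - k^3)^2)/27 + 18)^(1/3) + 9*sqrt(3)*I*(-k^3/27 + sqrt(-k^6 + (486 - k^3)^2)/27 + 18)^(1/3))/54) + c^3*k/12 + sqrt(3)*c^2/8 + c*k^2/8 + c/2


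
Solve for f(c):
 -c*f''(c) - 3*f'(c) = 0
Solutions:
 f(c) = C1 + C2/c^2


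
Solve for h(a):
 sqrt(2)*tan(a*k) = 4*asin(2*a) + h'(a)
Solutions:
 h(a) = C1 - 4*a*asin(2*a) - 2*sqrt(1 - 4*a^2) + sqrt(2)*Piecewise((-log(cos(a*k))/k, Ne(k, 0)), (0, True))


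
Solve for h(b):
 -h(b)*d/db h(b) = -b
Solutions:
 h(b) = -sqrt(C1 + b^2)
 h(b) = sqrt(C1 + b^2)


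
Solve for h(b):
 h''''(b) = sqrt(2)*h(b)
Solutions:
 h(b) = C1*exp(-2^(1/8)*b) + C2*exp(2^(1/8)*b) + C3*sin(2^(1/8)*b) + C4*cos(2^(1/8)*b)


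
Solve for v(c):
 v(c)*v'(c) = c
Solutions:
 v(c) = -sqrt(C1 + c^2)
 v(c) = sqrt(C1 + c^2)


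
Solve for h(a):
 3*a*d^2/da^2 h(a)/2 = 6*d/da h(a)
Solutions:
 h(a) = C1 + C2*a^5


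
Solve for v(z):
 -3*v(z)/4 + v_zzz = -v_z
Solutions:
 v(z) = C1*exp(3^(1/3)*z*(-(27 + sqrt(921))^(1/3) + 4*3^(1/3)/(27 + sqrt(921))^(1/3))/12)*sin(3^(1/6)*z*((27 + sqrt(921))^(-1/3) + 3^(2/3)*(27 + sqrt(921))^(1/3)/12)) + C2*exp(3^(1/3)*z*(-(27 + sqrt(921))^(1/3) + 4*3^(1/3)/(27 + sqrt(921))^(1/3))/12)*cos(3^(1/6)*z*((27 + sqrt(921))^(-1/3) + 3^(2/3)*(27 + sqrt(921))^(1/3)/12)) + C3*exp(-3^(1/3)*z*(-(27 + sqrt(921))^(1/3) + 4*3^(1/3)/(27 + sqrt(921))^(1/3))/6)


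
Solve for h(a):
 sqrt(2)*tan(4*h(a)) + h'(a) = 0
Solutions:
 h(a) = -asin(C1*exp(-4*sqrt(2)*a))/4 + pi/4
 h(a) = asin(C1*exp(-4*sqrt(2)*a))/4


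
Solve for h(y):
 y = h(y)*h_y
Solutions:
 h(y) = -sqrt(C1 + y^2)
 h(y) = sqrt(C1 + y^2)


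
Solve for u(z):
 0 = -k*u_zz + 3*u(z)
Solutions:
 u(z) = C1*exp(-sqrt(3)*z*sqrt(1/k)) + C2*exp(sqrt(3)*z*sqrt(1/k))


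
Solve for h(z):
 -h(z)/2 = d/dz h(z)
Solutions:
 h(z) = C1*exp(-z/2)


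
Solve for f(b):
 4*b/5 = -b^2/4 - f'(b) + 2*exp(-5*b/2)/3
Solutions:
 f(b) = C1 - b^3/12 - 2*b^2/5 - 4*exp(-5*b/2)/15


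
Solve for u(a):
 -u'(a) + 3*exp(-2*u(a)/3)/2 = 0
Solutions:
 u(a) = 3*log(-sqrt(C1 + 3*a)) - 3*log(3)/2
 u(a) = 3*log(C1 + 3*a)/2 - 3*log(3)/2


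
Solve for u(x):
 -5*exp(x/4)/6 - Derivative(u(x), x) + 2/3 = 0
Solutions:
 u(x) = C1 + 2*x/3 - 10*exp(x/4)/3


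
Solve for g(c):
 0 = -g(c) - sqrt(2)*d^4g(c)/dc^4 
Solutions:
 g(c) = (C1*sin(2^(3/8)*c/2) + C2*cos(2^(3/8)*c/2))*exp(-2^(3/8)*c/2) + (C3*sin(2^(3/8)*c/2) + C4*cos(2^(3/8)*c/2))*exp(2^(3/8)*c/2)


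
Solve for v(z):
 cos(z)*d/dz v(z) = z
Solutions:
 v(z) = C1 + Integral(z/cos(z), z)


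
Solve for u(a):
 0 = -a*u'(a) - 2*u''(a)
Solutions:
 u(a) = C1 + C2*erf(a/2)


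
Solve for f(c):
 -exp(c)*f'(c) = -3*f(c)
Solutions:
 f(c) = C1*exp(-3*exp(-c))


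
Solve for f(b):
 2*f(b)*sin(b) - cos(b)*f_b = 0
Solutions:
 f(b) = C1/cos(b)^2


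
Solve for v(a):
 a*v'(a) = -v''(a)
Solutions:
 v(a) = C1 + C2*erf(sqrt(2)*a/2)


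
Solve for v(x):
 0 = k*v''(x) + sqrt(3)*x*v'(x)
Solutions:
 v(x) = C1 + C2*sqrt(k)*erf(sqrt(2)*3^(1/4)*x*sqrt(1/k)/2)


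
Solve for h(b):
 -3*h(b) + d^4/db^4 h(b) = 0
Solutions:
 h(b) = C1*exp(-3^(1/4)*b) + C2*exp(3^(1/4)*b) + C3*sin(3^(1/4)*b) + C4*cos(3^(1/4)*b)


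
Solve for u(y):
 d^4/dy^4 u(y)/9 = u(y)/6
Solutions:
 u(y) = C1*exp(-2^(3/4)*3^(1/4)*y/2) + C2*exp(2^(3/4)*3^(1/4)*y/2) + C3*sin(2^(3/4)*3^(1/4)*y/2) + C4*cos(2^(3/4)*3^(1/4)*y/2)


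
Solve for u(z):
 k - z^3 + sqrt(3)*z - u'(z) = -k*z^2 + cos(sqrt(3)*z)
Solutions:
 u(z) = C1 + k*z^3/3 + k*z - z^4/4 + sqrt(3)*z^2/2 - sqrt(3)*sin(sqrt(3)*z)/3


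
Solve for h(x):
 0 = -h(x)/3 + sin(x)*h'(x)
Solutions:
 h(x) = C1*(cos(x) - 1)^(1/6)/(cos(x) + 1)^(1/6)


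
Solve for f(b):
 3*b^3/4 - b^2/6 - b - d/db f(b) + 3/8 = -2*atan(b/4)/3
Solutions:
 f(b) = C1 + 3*b^4/16 - b^3/18 - b^2/2 + 2*b*atan(b/4)/3 + 3*b/8 - 4*log(b^2 + 16)/3


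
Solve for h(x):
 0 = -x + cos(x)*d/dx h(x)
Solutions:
 h(x) = C1 + Integral(x/cos(x), x)


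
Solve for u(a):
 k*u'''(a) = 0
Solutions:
 u(a) = C1 + C2*a + C3*a^2


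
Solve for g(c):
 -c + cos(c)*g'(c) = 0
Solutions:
 g(c) = C1 + Integral(c/cos(c), c)


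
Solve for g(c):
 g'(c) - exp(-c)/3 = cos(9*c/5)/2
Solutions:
 g(c) = C1 + 5*sin(9*c/5)/18 - exp(-c)/3


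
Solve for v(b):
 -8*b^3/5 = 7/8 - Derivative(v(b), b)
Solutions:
 v(b) = C1 + 2*b^4/5 + 7*b/8


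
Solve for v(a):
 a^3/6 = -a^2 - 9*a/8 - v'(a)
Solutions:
 v(a) = C1 - a^4/24 - a^3/3 - 9*a^2/16


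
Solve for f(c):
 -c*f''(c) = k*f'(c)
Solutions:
 f(c) = C1 + c^(1 - re(k))*(C2*sin(log(c)*Abs(im(k))) + C3*cos(log(c)*im(k)))


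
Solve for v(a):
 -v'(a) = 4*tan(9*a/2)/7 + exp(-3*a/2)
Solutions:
 v(a) = C1 - 4*log(tan(9*a/2)^2 + 1)/63 + 2*exp(-3*a/2)/3


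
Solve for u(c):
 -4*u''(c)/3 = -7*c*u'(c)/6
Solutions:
 u(c) = C1 + C2*erfi(sqrt(7)*c/4)


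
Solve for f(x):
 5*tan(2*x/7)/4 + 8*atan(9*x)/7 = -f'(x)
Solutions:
 f(x) = C1 - 8*x*atan(9*x)/7 + 4*log(81*x^2 + 1)/63 + 35*log(cos(2*x/7))/8


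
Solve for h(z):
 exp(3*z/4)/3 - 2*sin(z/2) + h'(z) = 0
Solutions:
 h(z) = C1 - 4*exp(3*z/4)/9 - 4*cos(z/2)


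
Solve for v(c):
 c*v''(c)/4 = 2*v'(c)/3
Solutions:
 v(c) = C1 + C2*c^(11/3)


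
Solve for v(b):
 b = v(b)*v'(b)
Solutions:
 v(b) = -sqrt(C1 + b^2)
 v(b) = sqrt(C1 + b^2)


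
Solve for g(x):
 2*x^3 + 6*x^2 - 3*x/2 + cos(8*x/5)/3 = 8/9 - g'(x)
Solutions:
 g(x) = C1 - x^4/2 - 2*x^3 + 3*x^2/4 + 8*x/9 - 5*sin(8*x/5)/24


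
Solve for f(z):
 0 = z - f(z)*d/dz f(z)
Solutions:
 f(z) = -sqrt(C1 + z^2)
 f(z) = sqrt(C1 + z^2)


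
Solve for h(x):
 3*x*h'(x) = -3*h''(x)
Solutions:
 h(x) = C1 + C2*erf(sqrt(2)*x/2)


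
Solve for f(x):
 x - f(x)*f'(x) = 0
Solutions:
 f(x) = -sqrt(C1 + x^2)
 f(x) = sqrt(C1 + x^2)


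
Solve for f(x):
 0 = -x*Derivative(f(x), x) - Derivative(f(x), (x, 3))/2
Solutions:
 f(x) = C1 + Integral(C2*airyai(-2^(1/3)*x) + C3*airybi(-2^(1/3)*x), x)


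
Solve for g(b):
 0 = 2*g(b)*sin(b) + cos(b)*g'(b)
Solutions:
 g(b) = C1*cos(b)^2


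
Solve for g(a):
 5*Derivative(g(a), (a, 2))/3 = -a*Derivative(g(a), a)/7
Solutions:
 g(a) = C1 + C2*erf(sqrt(210)*a/70)


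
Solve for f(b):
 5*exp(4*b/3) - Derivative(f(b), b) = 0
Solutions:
 f(b) = C1 + 15*exp(4*b/3)/4


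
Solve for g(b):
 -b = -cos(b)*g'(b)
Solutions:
 g(b) = C1 + Integral(b/cos(b), b)


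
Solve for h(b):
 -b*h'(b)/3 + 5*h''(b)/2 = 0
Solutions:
 h(b) = C1 + C2*erfi(sqrt(15)*b/15)


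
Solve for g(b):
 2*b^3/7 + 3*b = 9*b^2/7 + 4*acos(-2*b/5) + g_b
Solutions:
 g(b) = C1 + b^4/14 - 3*b^3/7 + 3*b^2/2 - 4*b*acos(-2*b/5) - 2*sqrt(25 - 4*b^2)


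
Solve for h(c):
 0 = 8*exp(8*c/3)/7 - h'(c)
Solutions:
 h(c) = C1 + 3*exp(8*c/3)/7


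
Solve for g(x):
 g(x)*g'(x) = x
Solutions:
 g(x) = -sqrt(C1 + x^2)
 g(x) = sqrt(C1 + x^2)


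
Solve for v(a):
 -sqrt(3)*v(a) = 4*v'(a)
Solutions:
 v(a) = C1*exp(-sqrt(3)*a/4)


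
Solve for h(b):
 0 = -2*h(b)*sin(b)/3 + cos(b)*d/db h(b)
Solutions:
 h(b) = C1/cos(b)^(2/3)


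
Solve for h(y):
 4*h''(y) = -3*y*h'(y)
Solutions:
 h(y) = C1 + C2*erf(sqrt(6)*y/4)


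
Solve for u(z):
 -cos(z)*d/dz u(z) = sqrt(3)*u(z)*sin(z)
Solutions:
 u(z) = C1*cos(z)^(sqrt(3))


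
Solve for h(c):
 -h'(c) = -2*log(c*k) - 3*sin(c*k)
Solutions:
 h(c) = C1 + 2*c*log(c*k) - 2*c + 3*Piecewise((-cos(c*k)/k, Ne(k, 0)), (0, True))


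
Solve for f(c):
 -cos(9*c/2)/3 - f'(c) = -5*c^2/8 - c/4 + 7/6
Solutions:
 f(c) = C1 + 5*c^3/24 + c^2/8 - 7*c/6 - 2*sin(9*c/2)/27


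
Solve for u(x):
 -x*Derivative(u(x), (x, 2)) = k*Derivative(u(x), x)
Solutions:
 u(x) = C1 + x^(1 - re(k))*(C2*sin(log(x)*Abs(im(k))) + C3*cos(log(x)*im(k)))


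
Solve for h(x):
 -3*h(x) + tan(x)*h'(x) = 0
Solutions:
 h(x) = C1*sin(x)^3


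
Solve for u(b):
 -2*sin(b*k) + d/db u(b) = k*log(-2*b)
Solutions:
 u(b) = C1 + b*k*(log(-b) - 1) + b*k*log(2) + 2*Piecewise((-cos(b*k)/k, Ne(k, 0)), (0, True))


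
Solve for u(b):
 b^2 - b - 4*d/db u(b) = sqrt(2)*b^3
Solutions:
 u(b) = C1 - sqrt(2)*b^4/16 + b^3/12 - b^2/8


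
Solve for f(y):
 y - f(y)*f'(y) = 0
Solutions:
 f(y) = -sqrt(C1 + y^2)
 f(y) = sqrt(C1 + y^2)


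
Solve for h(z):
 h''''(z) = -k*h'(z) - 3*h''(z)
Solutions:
 h(z) = C1 + C2*exp(2^(1/3)*z*(-2^(1/3)*(k + sqrt(k^2 + 4))^(1/3)/2 + (k + sqrt(k^2 + 4))^(-1/3))) + C3*exp(2^(1/3)*z*(2^(1/3)*(k + sqrt(k^2 + 4))^(1/3)/4 - 2^(1/3)*sqrt(3)*I*(k + sqrt(k^2 + 4))^(1/3)/4 + 2/((-1 + sqrt(3)*I)*(k + sqrt(k^2 + 4))^(1/3)))) + C4*exp(2^(1/3)*z*(2^(1/3)*(k + sqrt(k^2 + 4))^(1/3)/4 + 2^(1/3)*sqrt(3)*I*(k + sqrt(k^2 + 4))^(1/3)/4 - 2/((1 + sqrt(3)*I)*(k + sqrt(k^2 + 4))^(1/3))))


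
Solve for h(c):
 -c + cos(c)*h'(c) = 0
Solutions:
 h(c) = C1 + Integral(c/cos(c), c)


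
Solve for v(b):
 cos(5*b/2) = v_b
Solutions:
 v(b) = C1 + 2*sin(5*b/2)/5


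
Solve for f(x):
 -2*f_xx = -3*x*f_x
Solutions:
 f(x) = C1 + C2*erfi(sqrt(3)*x/2)


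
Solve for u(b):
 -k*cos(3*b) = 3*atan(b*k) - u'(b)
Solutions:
 u(b) = C1 + k*sin(3*b)/3 + 3*Piecewise((b*atan(b*k) - log(b^2*k^2 + 1)/(2*k), Ne(k, 0)), (0, True))


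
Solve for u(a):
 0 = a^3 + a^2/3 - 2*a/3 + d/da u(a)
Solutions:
 u(a) = C1 - a^4/4 - a^3/9 + a^2/3


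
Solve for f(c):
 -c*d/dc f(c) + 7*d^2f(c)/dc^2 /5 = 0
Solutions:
 f(c) = C1 + C2*erfi(sqrt(70)*c/14)


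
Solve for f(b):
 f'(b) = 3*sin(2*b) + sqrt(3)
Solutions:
 f(b) = C1 + sqrt(3)*b - 3*cos(2*b)/2


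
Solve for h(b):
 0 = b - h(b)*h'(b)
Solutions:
 h(b) = -sqrt(C1 + b^2)
 h(b) = sqrt(C1 + b^2)


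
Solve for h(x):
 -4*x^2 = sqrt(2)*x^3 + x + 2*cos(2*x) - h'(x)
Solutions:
 h(x) = C1 + sqrt(2)*x^4/4 + 4*x^3/3 + x^2/2 + sin(2*x)


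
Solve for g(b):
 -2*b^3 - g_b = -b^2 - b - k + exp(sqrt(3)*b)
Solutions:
 g(b) = C1 - b^4/2 + b^3/3 + b^2/2 + b*k - sqrt(3)*exp(sqrt(3)*b)/3


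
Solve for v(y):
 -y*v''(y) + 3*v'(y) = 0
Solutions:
 v(y) = C1 + C2*y^4


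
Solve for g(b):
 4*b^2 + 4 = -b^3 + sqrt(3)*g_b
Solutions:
 g(b) = C1 + sqrt(3)*b^4/12 + 4*sqrt(3)*b^3/9 + 4*sqrt(3)*b/3


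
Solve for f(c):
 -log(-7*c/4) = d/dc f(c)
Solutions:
 f(c) = C1 - c*log(-c) + c*(-log(7) + 1 + 2*log(2))


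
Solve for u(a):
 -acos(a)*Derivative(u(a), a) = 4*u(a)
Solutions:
 u(a) = C1*exp(-4*Integral(1/acos(a), a))


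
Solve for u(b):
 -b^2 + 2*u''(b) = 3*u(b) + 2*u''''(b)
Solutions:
 u(b) = -b^2/3 + (C1*sin(2^(3/4)*3^(1/4)*b*sin(atan(sqrt(5))/2)/2) + C2*cos(2^(3/4)*3^(1/4)*b*sin(atan(sqrt(5))/2)/2))*exp(-2^(3/4)*3^(1/4)*b*cos(atan(sqrt(5))/2)/2) + (C3*sin(2^(3/4)*3^(1/4)*b*sin(atan(sqrt(5))/2)/2) + C4*cos(2^(3/4)*3^(1/4)*b*sin(atan(sqrt(5))/2)/2))*exp(2^(3/4)*3^(1/4)*b*cos(atan(sqrt(5))/2)/2) - 4/9


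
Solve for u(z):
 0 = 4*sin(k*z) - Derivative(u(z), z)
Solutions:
 u(z) = C1 - 4*cos(k*z)/k


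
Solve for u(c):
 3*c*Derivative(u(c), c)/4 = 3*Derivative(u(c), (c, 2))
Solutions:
 u(c) = C1 + C2*erfi(sqrt(2)*c/4)


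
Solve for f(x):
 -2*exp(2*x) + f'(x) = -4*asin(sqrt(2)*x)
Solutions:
 f(x) = C1 - 4*x*asin(sqrt(2)*x) - 2*sqrt(2)*sqrt(1 - 2*x^2) + exp(2*x)


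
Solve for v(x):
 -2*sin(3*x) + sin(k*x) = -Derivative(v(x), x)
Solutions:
 v(x) = C1 - 2*cos(3*x)/3 + cos(k*x)/k


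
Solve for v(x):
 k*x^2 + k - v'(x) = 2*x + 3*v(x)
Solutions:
 v(x) = C1*exp(-3*x) + k*x^2/3 - 2*k*x/9 + 11*k/27 - 2*x/3 + 2/9


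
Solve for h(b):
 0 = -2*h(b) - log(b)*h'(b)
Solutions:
 h(b) = C1*exp(-2*li(b))


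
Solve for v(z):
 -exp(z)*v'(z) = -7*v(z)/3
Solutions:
 v(z) = C1*exp(-7*exp(-z)/3)


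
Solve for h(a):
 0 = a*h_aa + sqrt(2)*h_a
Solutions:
 h(a) = C1 + C2*a^(1 - sqrt(2))


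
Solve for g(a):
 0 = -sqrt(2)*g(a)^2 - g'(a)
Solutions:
 g(a) = 1/(C1 + sqrt(2)*a)


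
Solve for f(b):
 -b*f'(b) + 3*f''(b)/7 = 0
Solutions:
 f(b) = C1 + C2*erfi(sqrt(42)*b/6)


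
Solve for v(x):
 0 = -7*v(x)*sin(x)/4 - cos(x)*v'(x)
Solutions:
 v(x) = C1*cos(x)^(7/4)


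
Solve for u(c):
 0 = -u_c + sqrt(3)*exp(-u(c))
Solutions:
 u(c) = log(C1 + sqrt(3)*c)


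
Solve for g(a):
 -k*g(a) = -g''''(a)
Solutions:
 g(a) = C1*exp(-a*k^(1/4)) + C2*exp(a*k^(1/4)) + C3*exp(-I*a*k^(1/4)) + C4*exp(I*a*k^(1/4))


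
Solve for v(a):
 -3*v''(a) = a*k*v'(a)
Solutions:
 v(a) = Piecewise((-sqrt(6)*sqrt(pi)*C1*erf(sqrt(6)*a*sqrt(k)/6)/(2*sqrt(k)) - C2, (k > 0) | (k < 0)), (-C1*a - C2, True))


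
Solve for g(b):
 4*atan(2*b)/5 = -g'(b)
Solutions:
 g(b) = C1 - 4*b*atan(2*b)/5 + log(4*b^2 + 1)/5


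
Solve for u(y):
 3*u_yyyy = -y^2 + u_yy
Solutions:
 u(y) = C1 + C2*y + C3*exp(-sqrt(3)*y/3) + C4*exp(sqrt(3)*y/3) + y^4/12 + 3*y^2


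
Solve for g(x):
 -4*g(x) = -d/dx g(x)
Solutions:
 g(x) = C1*exp(4*x)


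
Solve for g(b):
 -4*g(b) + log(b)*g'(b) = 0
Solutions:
 g(b) = C1*exp(4*li(b))


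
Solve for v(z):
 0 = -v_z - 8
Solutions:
 v(z) = C1 - 8*z


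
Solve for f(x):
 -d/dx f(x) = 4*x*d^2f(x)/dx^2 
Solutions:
 f(x) = C1 + C2*x^(3/4)


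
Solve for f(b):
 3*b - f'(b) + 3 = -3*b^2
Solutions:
 f(b) = C1 + b^3 + 3*b^2/2 + 3*b


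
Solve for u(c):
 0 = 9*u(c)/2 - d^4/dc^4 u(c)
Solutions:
 u(c) = C1*exp(-2^(3/4)*sqrt(3)*c/2) + C2*exp(2^(3/4)*sqrt(3)*c/2) + C3*sin(2^(3/4)*sqrt(3)*c/2) + C4*cos(2^(3/4)*sqrt(3)*c/2)


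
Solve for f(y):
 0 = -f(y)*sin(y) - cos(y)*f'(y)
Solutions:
 f(y) = C1*cos(y)


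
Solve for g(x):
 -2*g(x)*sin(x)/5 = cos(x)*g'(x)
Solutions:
 g(x) = C1*cos(x)^(2/5)


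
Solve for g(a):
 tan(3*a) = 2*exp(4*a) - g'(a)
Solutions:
 g(a) = C1 + exp(4*a)/2 + log(cos(3*a))/3


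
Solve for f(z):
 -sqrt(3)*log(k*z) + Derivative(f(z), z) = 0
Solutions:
 f(z) = C1 + sqrt(3)*z*log(k*z) - sqrt(3)*z


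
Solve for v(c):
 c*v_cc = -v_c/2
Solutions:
 v(c) = C1 + C2*sqrt(c)


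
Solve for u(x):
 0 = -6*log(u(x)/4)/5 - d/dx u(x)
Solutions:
 -5*Integral(1/(-log(_y) + 2*log(2)), (_y, u(x)))/6 = C1 - x


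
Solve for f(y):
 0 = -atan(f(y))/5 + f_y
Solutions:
 Integral(1/atan(_y), (_y, f(y))) = C1 + y/5


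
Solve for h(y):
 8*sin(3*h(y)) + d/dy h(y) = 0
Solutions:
 h(y) = -acos((-C1 - exp(48*y))/(C1 - exp(48*y)))/3 + 2*pi/3
 h(y) = acos((-C1 - exp(48*y))/(C1 - exp(48*y)))/3


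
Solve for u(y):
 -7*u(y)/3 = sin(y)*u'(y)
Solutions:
 u(y) = C1*(cos(y) + 1)^(7/6)/(cos(y) - 1)^(7/6)


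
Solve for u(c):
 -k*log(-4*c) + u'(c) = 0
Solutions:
 u(c) = C1 + c*k*log(-c) + c*k*(-1 + 2*log(2))


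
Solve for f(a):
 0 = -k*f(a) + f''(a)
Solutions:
 f(a) = C1*exp(-a*sqrt(k)) + C2*exp(a*sqrt(k))


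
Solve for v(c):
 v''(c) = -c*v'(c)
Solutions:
 v(c) = C1 + C2*erf(sqrt(2)*c/2)


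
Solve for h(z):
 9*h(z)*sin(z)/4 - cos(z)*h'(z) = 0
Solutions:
 h(z) = C1/cos(z)^(9/4)


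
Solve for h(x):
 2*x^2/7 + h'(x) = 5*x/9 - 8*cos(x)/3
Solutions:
 h(x) = C1 - 2*x^3/21 + 5*x^2/18 - 8*sin(x)/3


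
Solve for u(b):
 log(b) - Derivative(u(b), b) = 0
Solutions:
 u(b) = C1 + b*log(b) - b


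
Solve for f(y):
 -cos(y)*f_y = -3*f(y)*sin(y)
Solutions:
 f(y) = C1/cos(y)^3


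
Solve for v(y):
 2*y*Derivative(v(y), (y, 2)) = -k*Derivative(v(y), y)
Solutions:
 v(y) = C1 + y^(1 - re(k)/2)*(C2*sin(log(y)*Abs(im(k))/2) + C3*cos(log(y)*im(k)/2))


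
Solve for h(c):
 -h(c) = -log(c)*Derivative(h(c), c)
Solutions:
 h(c) = C1*exp(li(c))


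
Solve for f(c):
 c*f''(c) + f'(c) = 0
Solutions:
 f(c) = C1 + C2*log(c)


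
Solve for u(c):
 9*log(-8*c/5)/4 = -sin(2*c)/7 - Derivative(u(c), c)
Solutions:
 u(c) = C1 - 9*c*log(-c)/4 - 7*c*log(2) + c*log(10)/4 + 9*c/4 + 2*c*log(5) + cos(2*c)/14


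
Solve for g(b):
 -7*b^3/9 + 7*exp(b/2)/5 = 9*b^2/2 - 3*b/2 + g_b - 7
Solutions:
 g(b) = C1 - 7*b^4/36 - 3*b^3/2 + 3*b^2/4 + 7*b + 14*exp(b/2)/5


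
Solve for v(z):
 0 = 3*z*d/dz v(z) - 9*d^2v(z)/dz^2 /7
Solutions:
 v(z) = C1 + C2*erfi(sqrt(42)*z/6)


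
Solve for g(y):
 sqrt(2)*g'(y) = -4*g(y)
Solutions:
 g(y) = C1*exp(-2*sqrt(2)*y)


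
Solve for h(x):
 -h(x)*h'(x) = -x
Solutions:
 h(x) = -sqrt(C1 + x^2)
 h(x) = sqrt(C1 + x^2)


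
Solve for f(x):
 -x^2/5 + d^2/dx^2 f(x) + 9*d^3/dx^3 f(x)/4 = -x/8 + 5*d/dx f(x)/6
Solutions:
 f(x) = C1 + C2*exp(x*(-2 + sqrt(34))/9) + C3*exp(-x*(2 + sqrt(34))/9) - 2*x^3/25 - 213*x^2/1000 - 2259*x/1250


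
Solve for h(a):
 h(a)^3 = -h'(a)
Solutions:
 h(a) = -sqrt(2)*sqrt(-1/(C1 - a))/2
 h(a) = sqrt(2)*sqrt(-1/(C1 - a))/2


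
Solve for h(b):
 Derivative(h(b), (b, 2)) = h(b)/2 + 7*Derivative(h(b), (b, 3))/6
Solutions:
 h(b) = C1*exp(b*(8*2^(1/3)/(7*sqrt(345) + 131)^(1/3) + 8 + 2^(2/3)*(7*sqrt(345) + 131)^(1/3))/28)*sin(2^(1/3)*sqrt(3)*b*(-2^(1/3)*(7*sqrt(345) + 131)^(1/3) + 8/(7*sqrt(345) + 131)^(1/3))/28) + C2*exp(b*(8*2^(1/3)/(7*sqrt(345) + 131)^(1/3) + 8 + 2^(2/3)*(7*sqrt(345) + 131)^(1/3))/28)*cos(2^(1/3)*sqrt(3)*b*(-2^(1/3)*(7*sqrt(345) + 131)^(1/3) + 8/(7*sqrt(345) + 131)^(1/3))/28) + C3*exp(b*(-2^(2/3)*(7*sqrt(345) + 131)^(1/3) - 8*2^(1/3)/(7*sqrt(345) + 131)^(1/3) + 4)/14)


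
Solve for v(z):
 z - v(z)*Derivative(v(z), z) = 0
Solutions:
 v(z) = -sqrt(C1 + z^2)
 v(z) = sqrt(C1 + z^2)


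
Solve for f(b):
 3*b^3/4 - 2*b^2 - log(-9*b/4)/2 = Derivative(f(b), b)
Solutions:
 f(b) = C1 + 3*b^4/16 - 2*b^3/3 - b*log(-b)/2 + b*(-log(3) + 1/2 + log(2))


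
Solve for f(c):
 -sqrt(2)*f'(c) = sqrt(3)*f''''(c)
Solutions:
 f(c) = C1 + C4*exp(-2^(1/6)*3^(5/6)*c/3) + (C2*sin(2^(1/6)*3^(1/3)*c/2) + C3*cos(2^(1/6)*3^(1/3)*c/2))*exp(2^(1/6)*3^(5/6)*c/6)


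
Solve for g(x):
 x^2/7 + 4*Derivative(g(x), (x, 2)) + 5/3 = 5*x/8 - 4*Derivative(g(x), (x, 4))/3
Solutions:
 g(x) = C1 + C2*x + C3*sin(sqrt(3)*x) + C4*cos(sqrt(3)*x) - x^4/336 + 5*x^3/192 - 11*x^2/56


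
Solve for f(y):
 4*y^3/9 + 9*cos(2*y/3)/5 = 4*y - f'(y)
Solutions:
 f(y) = C1 - y^4/9 + 2*y^2 - 27*sin(2*y/3)/10


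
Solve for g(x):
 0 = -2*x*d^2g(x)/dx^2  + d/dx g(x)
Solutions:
 g(x) = C1 + C2*x^(3/2)


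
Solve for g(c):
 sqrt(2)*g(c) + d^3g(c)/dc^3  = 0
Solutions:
 g(c) = C3*exp(-2^(1/6)*c) + (C1*sin(2^(1/6)*sqrt(3)*c/2) + C2*cos(2^(1/6)*sqrt(3)*c/2))*exp(2^(1/6)*c/2)


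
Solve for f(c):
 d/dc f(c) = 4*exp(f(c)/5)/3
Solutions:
 f(c) = 5*log(-1/(C1 + 4*c)) + 5*log(15)


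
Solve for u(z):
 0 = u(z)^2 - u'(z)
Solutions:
 u(z) = -1/(C1 + z)


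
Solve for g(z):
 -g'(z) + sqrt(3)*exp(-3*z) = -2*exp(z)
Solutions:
 g(z) = C1 + 2*exp(z) - sqrt(3)*exp(-3*z)/3


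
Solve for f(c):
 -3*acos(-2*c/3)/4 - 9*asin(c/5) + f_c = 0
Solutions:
 f(c) = C1 + 3*c*acos(-2*c/3)/4 + 9*c*asin(c/5) + 3*sqrt(9 - 4*c^2)/8 + 9*sqrt(25 - c^2)


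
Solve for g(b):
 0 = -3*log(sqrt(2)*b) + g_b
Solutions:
 g(b) = C1 + 3*b*log(b) - 3*b + 3*b*log(2)/2


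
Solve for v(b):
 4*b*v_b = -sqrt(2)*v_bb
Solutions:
 v(b) = C1 + C2*erf(2^(1/4)*b)


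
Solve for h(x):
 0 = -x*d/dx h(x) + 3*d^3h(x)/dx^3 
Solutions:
 h(x) = C1 + Integral(C2*airyai(3^(2/3)*x/3) + C3*airybi(3^(2/3)*x/3), x)


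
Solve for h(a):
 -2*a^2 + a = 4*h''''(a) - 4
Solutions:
 h(a) = C1 + C2*a + C3*a^2 + C4*a^3 - a^6/720 + a^5/480 + a^4/24


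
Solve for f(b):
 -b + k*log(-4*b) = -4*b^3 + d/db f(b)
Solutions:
 f(b) = C1 + b^4 - b^2/2 + b*k*log(-b) + b*k*(-1 + 2*log(2))


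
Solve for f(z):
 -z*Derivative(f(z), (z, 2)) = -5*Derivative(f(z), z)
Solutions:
 f(z) = C1 + C2*z^6


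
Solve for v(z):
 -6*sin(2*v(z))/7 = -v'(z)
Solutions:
 -6*z/7 + log(cos(2*v(z)) - 1)/4 - log(cos(2*v(z)) + 1)/4 = C1


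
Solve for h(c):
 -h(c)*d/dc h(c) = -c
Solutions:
 h(c) = -sqrt(C1 + c^2)
 h(c) = sqrt(C1 + c^2)


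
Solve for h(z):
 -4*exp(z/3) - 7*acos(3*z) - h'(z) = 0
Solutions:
 h(z) = C1 - 7*z*acos(3*z) + 7*sqrt(1 - 9*z^2)/3 - 12*exp(z/3)


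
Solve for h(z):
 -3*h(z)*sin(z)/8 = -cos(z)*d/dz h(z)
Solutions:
 h(z) = C1/cos(z)^(3/8)


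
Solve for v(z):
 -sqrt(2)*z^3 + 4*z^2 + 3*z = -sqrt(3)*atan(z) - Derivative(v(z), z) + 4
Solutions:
 v(z) = C1 + sqrt(2)*z^4/4 - 4*z^3/3 - 3*z^2/2 + 4*z - sqrt(3)*(z*atan(z) - log(z^2 + 1)/2)


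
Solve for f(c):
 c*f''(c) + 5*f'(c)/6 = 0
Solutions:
 f(c) = C1 + C2*c^(1/6)


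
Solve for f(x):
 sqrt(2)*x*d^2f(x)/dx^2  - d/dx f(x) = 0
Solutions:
 f(x) = C1 + C2*x^(sqrt(2)/2 + 1)


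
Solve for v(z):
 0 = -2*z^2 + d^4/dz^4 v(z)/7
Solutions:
 v(z) = C1 + C2*z + C3*z^2 + C4*z^3 + 7*z^6/180


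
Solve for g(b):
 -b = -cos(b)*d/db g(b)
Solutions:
 g(b) = C1 + Integral(b/cos(b), b)


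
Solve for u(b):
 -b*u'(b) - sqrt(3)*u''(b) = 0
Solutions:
 u(b) = C1 + C2*erf(sqrt(2)*3^(3/4)*b/6)


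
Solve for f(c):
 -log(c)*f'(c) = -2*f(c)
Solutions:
 f(c) = C1*exp(2*li(c))


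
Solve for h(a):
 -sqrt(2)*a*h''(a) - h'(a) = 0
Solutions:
 h(a) = C1 + C2*a^(1 - sqrt(2)/2)


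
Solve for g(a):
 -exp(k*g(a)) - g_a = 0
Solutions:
 g(a) = Piecewise((log(1/(C1*k + a*k))/k, Ne(k, 0)), (nan, True))
 g(a) = Piecewise((C1 - a, Eq(k, 0)), (nan, True))


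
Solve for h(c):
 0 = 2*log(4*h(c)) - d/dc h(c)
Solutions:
 -Integral(1/(log(_y) + 2*log(2)), (_y, h(c)))/2 = C1 - c


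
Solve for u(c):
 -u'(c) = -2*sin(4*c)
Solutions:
 u(c) = C1 - cos(4*c)/2


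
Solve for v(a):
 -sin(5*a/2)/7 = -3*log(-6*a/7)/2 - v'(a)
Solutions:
 v(a) = C1 - 3*a*log(-a)/2 - 2*a*log(6) + 3*a/2 + a*log(42)/2 + a*log(7) - 2*cos(5*a/2)/35


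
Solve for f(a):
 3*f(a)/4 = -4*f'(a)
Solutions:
 f(a) = C1*exp(-3*a/16)


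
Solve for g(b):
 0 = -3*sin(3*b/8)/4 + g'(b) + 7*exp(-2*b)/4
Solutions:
 g(b) = C1 - 2*cos(3*b/8) + 7*exp(-2*b)/8


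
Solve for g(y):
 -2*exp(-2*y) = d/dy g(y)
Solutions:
 g(y) = C1 + exp(-2*y)


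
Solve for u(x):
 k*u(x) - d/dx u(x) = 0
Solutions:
 u(x) = C1*exp(k*x)


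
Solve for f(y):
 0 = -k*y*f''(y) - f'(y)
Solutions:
 f(y) = C1 + y^(((re(k) - 1)*re(k) + im(k)^2)/(re(k)^2 + im(k)^2))*(C2*sin(log(y)*Abs(im(k))/(re(k)^2 + im(k)^2)) + C3*cos(log(y)*im(k)/(re(k)^2 + im(k)^2)))


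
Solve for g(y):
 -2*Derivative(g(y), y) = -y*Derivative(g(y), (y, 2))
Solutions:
 g(y) = C1 + C2*y^3


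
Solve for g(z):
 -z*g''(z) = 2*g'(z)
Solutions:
 g(z) = C1 + C2/z


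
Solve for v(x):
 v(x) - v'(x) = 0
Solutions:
 v(x) = C1*exp(x)


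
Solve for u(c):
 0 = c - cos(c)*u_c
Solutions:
 u(c) = C1 + Integral(c/cos(c), c)


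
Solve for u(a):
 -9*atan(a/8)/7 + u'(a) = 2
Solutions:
 u(a) = C1 + 9*a*atan(a/8)/7 + 2*a - 36*log(a^2 + 64)/7


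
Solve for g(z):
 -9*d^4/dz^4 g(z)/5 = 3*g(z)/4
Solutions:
 g(z) = (C1*sin(3^(3/4)*5^(1/4)*z/6) + C2*cos(3^(3/4)*5^(1/4)*z/6))*exp(-3^(3/4)*5^(1/4)*z/6) + (C3*sin(3^(3/4)*5^(1/4)*z/6) + C4*cos(3^(3/4)*5^(1/4)*z/6))*exp(3^(3/4)*5^(1/4)*z/6)


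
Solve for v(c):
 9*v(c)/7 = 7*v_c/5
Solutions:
 v(c) = C1*exp(45*c/49)


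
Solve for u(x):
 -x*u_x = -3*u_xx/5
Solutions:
 u(x) = C1 + C2*erfi(sqrt(30)*x/6)


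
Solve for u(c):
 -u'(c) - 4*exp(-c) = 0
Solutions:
 u(c) = C1 + 4*exp(-c)


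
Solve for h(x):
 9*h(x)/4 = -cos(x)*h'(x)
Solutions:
 h(x) = C1*(sin(x) - 1)^(9/8)/(sin(x) + 1)^(9/8)


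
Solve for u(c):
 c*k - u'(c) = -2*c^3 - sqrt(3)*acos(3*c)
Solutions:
 u(c) = C1 + c^4/2 + c^2*k/2 + sqrt(3)*(c*acos(3*c) - sqrt(1 - 9*c^2)/3)


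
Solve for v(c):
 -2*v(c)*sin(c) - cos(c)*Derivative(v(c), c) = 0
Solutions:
 v(c) = C1*cos(c)^2


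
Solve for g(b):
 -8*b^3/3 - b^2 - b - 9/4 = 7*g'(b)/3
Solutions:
 g(b) = C1 - 2*b^4/7 - b^3/7 - 3*b^2/14 - 27*b/28


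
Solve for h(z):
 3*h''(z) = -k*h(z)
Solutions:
 h(z) = C1*exp(-sqrt(3)*z*sqrt(-k)/3) + C2*exp(sqrt(3)*z*sqrt(-k)/3)


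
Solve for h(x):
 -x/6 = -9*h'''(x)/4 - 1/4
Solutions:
 h(x) = C1 + C2*x + C3*x^2 + x^4/324 - x^3/54


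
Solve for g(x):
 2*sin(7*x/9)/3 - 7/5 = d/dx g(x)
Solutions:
 g(x) = C1 - 7*x/5 - 6*cos(7*x/9)/7


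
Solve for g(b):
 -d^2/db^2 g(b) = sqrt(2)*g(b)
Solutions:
 g(b) = C1*sin(2^(1/4)*b) + C2*cos(2^(1/4)*b)


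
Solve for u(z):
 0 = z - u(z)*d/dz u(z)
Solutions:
 u(z) = -sqrt(C1 + z^2)
 u(z) = sqrt(C1 + z^2)


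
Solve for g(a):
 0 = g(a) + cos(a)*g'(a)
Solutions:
 g(a) = C1*sqrt(sin(a) - 1)/sqrt(sin(a) + 1)


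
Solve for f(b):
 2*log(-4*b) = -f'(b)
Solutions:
 f(b) = C1 - 2*b*log(-b) + 2*b*(1 - 2*log(2))


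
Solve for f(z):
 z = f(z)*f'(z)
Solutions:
 f(z) = -sqrt(C1 + z^2)
 f(z) = sqrt(C1 + z^2)


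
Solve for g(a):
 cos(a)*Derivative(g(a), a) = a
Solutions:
 g(a) = C1 + Integral(a/cos(a), a)


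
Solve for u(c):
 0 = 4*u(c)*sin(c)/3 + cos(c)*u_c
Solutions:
 u(c) = C1*cos(c)^(4/3)


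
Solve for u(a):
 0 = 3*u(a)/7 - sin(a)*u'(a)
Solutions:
 u(a) = C1*(cos(a) - 1)^(3/14)/(cos(a) + 1)^(3/14)


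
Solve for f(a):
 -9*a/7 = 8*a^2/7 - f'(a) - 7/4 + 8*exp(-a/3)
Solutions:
 f(a) = C1 + 8*a^3/21 + 9*a^2/14 - 7*a/4 - 24*exp(-a/3)


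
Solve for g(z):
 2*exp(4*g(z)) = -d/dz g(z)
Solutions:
 g(z) = log(-I*(1/(C1 + 8*z))^(1/4))
 g(z) = log(I*(1/(C1 + 8*z))^(1/4))
 g(z) = log(-(1/(C1 + 8*z))^(1/4))
 g(z) = log(1/(C1 + 8*z))/4


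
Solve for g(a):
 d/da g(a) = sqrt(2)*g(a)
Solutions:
 g(a) = C1*exp(sqrt(2)*a)


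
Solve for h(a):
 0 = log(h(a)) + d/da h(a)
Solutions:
 li(h(a)) = C1 - a


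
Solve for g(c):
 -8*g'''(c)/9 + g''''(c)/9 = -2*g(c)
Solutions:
 g(c) = C1*exp(c*(-sqrt(2)*sqrt(6^(2/3)/(sqrt(138) + 12)^(1/3) + 6^(1/3)*(sqrt(138) + 12)^(1/3) + 8)/2 + 2))*sin(sqrt(2)*c*sqrt(-16 + 6^(2/3)/(sqrt(138) + 12)^(1/3) + 6^(1/3)*(sqrt(138) + 12)^(1/3) + 32*sqrt(2)/sqrt(6^(2/3)/(sqrt(138) + 12)^(1/3) + 6^(1/3)*(sqrt(138) + 12)^(1/3) + 8))/2) + C2*exp(c*(-sqrt(2)*sqrt(6^(2/3)/(sqrt(138) + 12)^(1/3) + 6^(1/3)*(sqrt(138) + 12)^(1/3) + 8)/2 + 2))*cos(sqrt(2)*c*sqrt(-16 + 6^(2/3)/(sqrt(138) + 12)^(1/3) + 6^(1/3)*(sqrt(138) + 12)^(1/3) + 32*sqrt(2)/sqrt(6^(2/3)/(sqrt(138) + 12)^(1/3) + 6^(1/3)*(sqrt(138) + 12)^(1/3) + 8))/2) + C3*exp(c*(2 + sqrt(2)*sqrt(6^(2/3)/(sqrt(138) + 12)^(1/3) + 6^(1/3)*(sqrt(138) + 12)^(1/3) + 8)/2 + sqrt(2)*sqrt(-6^(1/3)*(sqrt(138) + 12)^(1/3) - 6^(2/3)/(sqrt(138) + 12)^(1/3) + 32*sqrt(2)/sqrt(6^(2/3)/(sqrt(138) + 12)^(1/3) + 6^(1/3)*(sqrt(138) + 12)^(1/3) + 8) + 16)/2)) + C4*exp(c*(-sqrt(2)*sqrt(-6^(1/3)*(sqrt(138) + 12)^(1/3) - 6^(2/3)/(sqrt(138) + 12)^(1/3) + 32*sqrt(2)/sqrt(6^(2/3)/(sqrt(138) + 12)^(1/3) + 6^(1/3)*(sqrt(138) + 12)^(1/3) + 8) + 16)/2 + 2 + sqrt(2)*sqrt(6^(2/3)/(sqrt(138) + 12)^(1/3) + 6^(1/3)*(sqrt(138) + 12)^(1/3) + 8)/2))


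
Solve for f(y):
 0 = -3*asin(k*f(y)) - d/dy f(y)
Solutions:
 Integral(1/asin(_y*k), (_y, f(y))) = C1 - 3*y


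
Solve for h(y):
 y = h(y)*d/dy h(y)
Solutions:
 h(y) = -sqrt(C1 + y^2)
 h(y) = sqrt(C1 + y^2)


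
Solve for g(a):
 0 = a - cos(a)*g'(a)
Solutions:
 g(a) = C1 + Integral(a/cos(a), a)


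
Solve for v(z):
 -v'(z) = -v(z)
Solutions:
 v(z) = C1*exp(z)


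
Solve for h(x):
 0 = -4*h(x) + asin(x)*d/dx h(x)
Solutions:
 h(x) = C1*exp(4*Integral(1/asin(x), x))


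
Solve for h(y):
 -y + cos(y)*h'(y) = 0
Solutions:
 h(y) = C1 + Integral(y/cos(y), y)


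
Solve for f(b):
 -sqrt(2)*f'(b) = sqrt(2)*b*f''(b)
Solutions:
 f(b) = C1 + C2*log(b)


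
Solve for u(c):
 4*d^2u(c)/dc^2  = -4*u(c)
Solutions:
 u(c) = C1*sin(c) + C2*cos(c)


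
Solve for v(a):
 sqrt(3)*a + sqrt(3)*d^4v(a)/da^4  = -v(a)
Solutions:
 v(a) = -sqrt(3)*a + (C1*sin(sqrt(2)*3^(7/8)*a/6) + C2*cos(sqrt(2)*3^(7/8)*a/6))*exp(-sqrt(2)*3^(7/8)*a/6) + (C3*sin(sqrt(2)*3^(7/8)*a/6) + C4*cos(sqrt(2)*3^(7/8)*a/6))*exp(sqrt(2)*3^(7/8)*a/6)


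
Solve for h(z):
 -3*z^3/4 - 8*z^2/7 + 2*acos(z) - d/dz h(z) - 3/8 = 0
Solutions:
 h(z) = C1 - 3*z^4/16 - 8*z^3/21 + 2*z*acos(z) - 3*z/8 - 2*sqrt(1 - z^2)


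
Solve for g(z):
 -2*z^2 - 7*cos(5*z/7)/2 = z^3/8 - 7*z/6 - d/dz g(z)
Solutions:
 g(z) = C1 + z^4/32 + 2*z^3/3 - 7*z^2/12 + 49*sin(5*z/7)/10


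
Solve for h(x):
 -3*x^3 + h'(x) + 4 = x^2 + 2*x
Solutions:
 h(x) = C1 + 3*x^4/4 + x^3/3 + x^2 - 4*x


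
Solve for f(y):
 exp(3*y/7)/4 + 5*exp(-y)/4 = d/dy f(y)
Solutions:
 f(y) = C1 + 7*exp(3*y/7)/12 - 5*exp(-y)/4


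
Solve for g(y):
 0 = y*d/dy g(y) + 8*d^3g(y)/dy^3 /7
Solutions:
 g(y) = C1 + Integral(C2*airyai(-7^(1/3)*y/2) + C3*airybi(-7^(1/3)*y/2), y)


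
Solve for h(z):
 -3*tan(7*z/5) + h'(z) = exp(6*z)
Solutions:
 h(z) = C1 + exp(6*z)/6 - 15*log(cos(7*z/5))/7


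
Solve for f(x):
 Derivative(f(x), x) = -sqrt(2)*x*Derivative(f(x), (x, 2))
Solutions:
 f(x) = C1 + C2*x^(1 - sqrt(2)/2)


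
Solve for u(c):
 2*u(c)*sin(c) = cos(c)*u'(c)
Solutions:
 u(c) = C1/cos(c)^2


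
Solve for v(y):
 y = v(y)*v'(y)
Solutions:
 v(y) = -sqrt(C1 + y^2)
 v(y) = sqrt(C1 + y^2)


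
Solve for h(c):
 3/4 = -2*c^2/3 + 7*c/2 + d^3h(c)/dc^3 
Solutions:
 h(c) = C1 + C2*c + C3*c^2 + c^5/90 - 7*c^4/48 + c^3/8


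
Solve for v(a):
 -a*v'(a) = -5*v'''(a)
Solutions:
 v(a) = C1 + Integral(C2*airyai(5^(2/3)*a/5) + C3*airybi(5^(2/3)*a/5), a)


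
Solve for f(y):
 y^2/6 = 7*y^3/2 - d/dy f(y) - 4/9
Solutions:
 f(y) = C1 + 7*y^4/8 - y^3/18 - 4*y/9


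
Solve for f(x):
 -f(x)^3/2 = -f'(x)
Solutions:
 f(x) = -sqrt(-1/(C1 + x))
 f(x) = sqrt(-1/(C1 + x))


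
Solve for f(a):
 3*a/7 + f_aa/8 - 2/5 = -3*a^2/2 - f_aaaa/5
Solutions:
 f(a) = C1 + C2*a + C3*sin(sqrt(10)*a/4) + C4*cos(sqrt(10)*a/4) - a^4 - 4*a^3/7 + 104*a^2/5


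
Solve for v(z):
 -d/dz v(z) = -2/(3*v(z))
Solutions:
 v(z) = -sqrt(C1 + 12*z)/3
 v(z) = sqrt(C1 + 12*z)/3


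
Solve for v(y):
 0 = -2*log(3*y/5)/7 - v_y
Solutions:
 v(y) = C1 - 2*y*log(y)/7 - 2*y*log(3)/7 + 2*y/7 + 2*y*log(5)/7


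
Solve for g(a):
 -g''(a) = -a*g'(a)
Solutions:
 g(a) = C1 + C2*erfi(sqrt(2)*a/2)


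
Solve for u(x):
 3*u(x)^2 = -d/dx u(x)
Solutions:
 u(x) = 1/(C1 + 3*x)


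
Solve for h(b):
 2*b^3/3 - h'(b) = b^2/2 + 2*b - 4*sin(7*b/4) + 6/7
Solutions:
 h(b) = C1 + b^4/6 - b^3/6 - b^2 - 6*b/7 - 16*cos(7*b/4)/7


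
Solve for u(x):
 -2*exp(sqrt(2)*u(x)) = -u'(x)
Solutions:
 u(x) = sqrt(2)*(2*log(-1/(C1 + 2*x)) - log(2))/4


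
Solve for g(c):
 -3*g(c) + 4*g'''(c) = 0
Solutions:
 g(c) = C3*exp(6^(1/3)*c/2) + (C1*sin(2^(1/3)*3^(5/6)*c/4) + C2*cos(2^(1/3)*3^(5/6)*c/4))*exp(-6^(1/3)*c/4)


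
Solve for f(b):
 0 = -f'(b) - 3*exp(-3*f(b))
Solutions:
 f(b) = log(C1 - 9*b)/3
 f(b) = log((-3^(1/3) - 3^(5/6)*I)*(C1 - 3*b)^(1/3)/2)
 f(b) = log((-3^(1/3) + 3^(5/6)*I)*(C1 - 3*b)^(1/3)/2)


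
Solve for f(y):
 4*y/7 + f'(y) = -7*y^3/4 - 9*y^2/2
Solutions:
 f(y) = C1 - 7*y^4/16 - 3*y^3/2 - 2*y^2/7


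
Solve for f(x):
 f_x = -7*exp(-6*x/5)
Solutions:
 f(x) = C1 + 35*exp(-6*x/5)/6


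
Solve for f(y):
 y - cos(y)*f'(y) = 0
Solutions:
 f(y) = C1 + Integral(y/cos(y), y)


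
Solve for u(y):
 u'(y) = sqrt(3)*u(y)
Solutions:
 u(y) = C1*exp(sqrt(3)*y)


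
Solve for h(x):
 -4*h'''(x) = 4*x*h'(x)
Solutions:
 h(x) = C1 + Integral(C2*airyai(-x) + C3*airybi(-x), x)


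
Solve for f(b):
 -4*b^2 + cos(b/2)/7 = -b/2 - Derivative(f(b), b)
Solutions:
 f(b) = C1 + 4*b^3/3 - b^2/4 - 2*sin(b/2)/7


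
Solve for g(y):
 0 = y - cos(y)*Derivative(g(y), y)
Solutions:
 g(y) = C1 + Integral(y/cos(y), y)


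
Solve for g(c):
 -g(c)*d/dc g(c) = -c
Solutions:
 g(c) = -sqrt(C1 + c^2)
 g(c) = sqrt(C1 + c^2)


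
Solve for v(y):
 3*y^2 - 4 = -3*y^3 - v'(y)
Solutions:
 v(y) = C1 - 3*y^4/4 - y^3 + 4*y


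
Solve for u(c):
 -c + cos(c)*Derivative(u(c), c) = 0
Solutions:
 u(c) = C1 + Integral(c/cos(c), c)


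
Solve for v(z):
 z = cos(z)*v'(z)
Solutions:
 v(z) = C1 + Integral(z/cos(z), z)


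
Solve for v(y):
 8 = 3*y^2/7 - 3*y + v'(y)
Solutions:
 v(y) = C1 - y^3/7 + 3*y^2/2 + 8*y


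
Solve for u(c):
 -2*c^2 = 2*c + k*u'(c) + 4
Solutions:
 u(c) = C1 - 2*c^3/(3*k) - c^2/k - 4*c/k


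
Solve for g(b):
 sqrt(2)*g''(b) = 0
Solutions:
 g(b) = C1 + C2*b


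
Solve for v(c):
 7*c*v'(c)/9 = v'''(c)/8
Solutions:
 v(c) = C1 + Integral(C2*airyai(2*21^(1/3)*c/3) + C3*airybi(2*21^(1/3)*c/3), c)


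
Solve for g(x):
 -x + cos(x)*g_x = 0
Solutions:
 g(x) = C1 + Integral(x/cos(x), x)


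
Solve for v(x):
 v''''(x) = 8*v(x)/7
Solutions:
 v(x) = C1*exp(-14^(3/4)*x/7) + C2*exp(14^(3/4)*x/7) + C3*sin(14^(3/4)*x/7) + C4*cos(14^(3/4)*x/7)


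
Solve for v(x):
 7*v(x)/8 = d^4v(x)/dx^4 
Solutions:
 v(x) = C1*exp(-14^(1/4)*x/2) + C2*exp(14^(1/4)*x/2) + C3*sin(14^(1/4)*x/2) + C4*cos(14^(1/4)*x/2)


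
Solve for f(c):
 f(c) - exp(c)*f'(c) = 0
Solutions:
 f(c) = C1*exp(-exp(-c))


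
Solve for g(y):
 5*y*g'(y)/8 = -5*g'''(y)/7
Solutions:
 g(y) = C1 + Integral(C2*airyai(-7^(1/3)*y/2) + C3*airybi(-7^(1/3)*y/2), y)


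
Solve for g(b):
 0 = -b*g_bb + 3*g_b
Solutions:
 g(b) = C1 + C2*b^4


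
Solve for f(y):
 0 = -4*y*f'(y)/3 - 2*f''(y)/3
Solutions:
 f(y) = C1 + C2*erf(y)


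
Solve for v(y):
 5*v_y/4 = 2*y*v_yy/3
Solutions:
 v(y) = C1 + C2*y^(23/8)


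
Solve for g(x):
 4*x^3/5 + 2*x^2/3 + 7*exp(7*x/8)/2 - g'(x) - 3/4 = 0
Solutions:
 g(x) = C1 + x^4/5 + 2*x^3/9 - 3*x/4 + 4*exp(7*x/8)


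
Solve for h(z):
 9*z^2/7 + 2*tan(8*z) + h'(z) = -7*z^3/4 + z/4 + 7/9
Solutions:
 h(z) = C1 - 7*z^4/16 - 3*z^3/7 + z^2/8 + 7*z/9 + log(cos(8*z))/4


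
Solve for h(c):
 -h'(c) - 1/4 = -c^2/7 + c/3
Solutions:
 h(c) = C1 + c^3/21 - c^2/6 - c/4


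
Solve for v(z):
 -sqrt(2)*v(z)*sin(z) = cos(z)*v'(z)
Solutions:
 v(z) = C1*cos(z)^(sqrt(2))


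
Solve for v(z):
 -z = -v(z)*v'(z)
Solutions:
 v(z) = -sqrt(C1 + z^2)
 v(z) = sqrt(C1 + z^2)


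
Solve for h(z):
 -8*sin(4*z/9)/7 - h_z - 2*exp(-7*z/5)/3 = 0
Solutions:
 h(z) = C1 + 18*cos(4*z/9)/7 + 10*exp(-7*z/5)/21


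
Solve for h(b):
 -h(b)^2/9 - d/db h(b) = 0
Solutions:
 h(b) = 9/(C1 + b)


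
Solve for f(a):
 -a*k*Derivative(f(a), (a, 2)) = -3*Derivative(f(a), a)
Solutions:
 f(a) = C1 + a^(((re(k) + 3)*re(k) + im(k)^2)/(re(k)^2 + im(k)^2))*(C2*sin(3*log(a)*Abs(im(k))/(re(k)^2 + im(k)^2)) + C3*cos(3*log(a)*im(k)/(re(k)^2 + im(k)^2)))


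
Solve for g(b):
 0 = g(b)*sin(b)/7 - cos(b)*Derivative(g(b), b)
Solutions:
 g(b) = C1/cos(b)^(1/7)


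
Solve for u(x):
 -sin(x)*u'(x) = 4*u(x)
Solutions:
 u(x) = C1*(cos(x)^2 + 2*cos(x) + 1)/(cos(x)^2 - 2*cos(x) + 1)


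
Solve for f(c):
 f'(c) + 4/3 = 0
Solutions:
 f(c) = C1 - 4*c/3


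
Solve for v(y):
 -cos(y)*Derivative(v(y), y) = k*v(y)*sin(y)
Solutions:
 v(y) = C1*exp(k*log(cos(y)))


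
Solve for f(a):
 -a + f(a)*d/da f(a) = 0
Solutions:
 f(a) = -sqrt(C1 + a^2)
 f(a) = sqrt(C1 + a^2)


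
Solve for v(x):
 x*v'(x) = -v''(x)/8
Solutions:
 v(x) = C1 + C2*erf(2*x)


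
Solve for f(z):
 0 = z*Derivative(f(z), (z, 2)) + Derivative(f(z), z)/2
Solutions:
 f(z) = C1 + C2*sqrt(z)


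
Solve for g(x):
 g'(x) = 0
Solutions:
 g(x) = C1


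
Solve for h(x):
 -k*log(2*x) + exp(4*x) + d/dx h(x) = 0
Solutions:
 h(x) = C1 + k*x*log(x) + k*x*(-1 + log(2)) - exp(4*x)/4


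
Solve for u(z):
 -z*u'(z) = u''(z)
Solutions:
 u(z) = C1 + C2*erf(sqrt(2)*z/2)


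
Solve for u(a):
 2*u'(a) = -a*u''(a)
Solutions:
 u(a) = C1 + C2/a


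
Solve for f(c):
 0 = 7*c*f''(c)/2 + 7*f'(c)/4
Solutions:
 f(c) = C1 + C2*sqrt(c)


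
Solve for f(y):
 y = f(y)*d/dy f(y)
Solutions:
 f(y) = -sqrt(C1 + y^2)
 f(y) = sqrt(C1 + y^2)


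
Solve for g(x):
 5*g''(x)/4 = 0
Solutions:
 g(x) = C1 + C2*x


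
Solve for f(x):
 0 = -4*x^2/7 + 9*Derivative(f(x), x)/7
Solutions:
 f(x) = C1 + 4*x^3/27


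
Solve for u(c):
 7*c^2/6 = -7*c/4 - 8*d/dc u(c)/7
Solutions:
 u(c) = C1 - 49*c^3/144 - 49*c^2/64


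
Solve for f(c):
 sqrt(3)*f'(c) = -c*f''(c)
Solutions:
 f(c) = C1 + C2*c^(1 - sqrt(3))


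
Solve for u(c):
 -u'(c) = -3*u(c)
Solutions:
 u(c) = C1*exp(3*c)


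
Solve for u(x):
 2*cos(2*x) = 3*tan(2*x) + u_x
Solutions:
 u(x) = C1 + 3*log(cos(2*x))/2 + sin(2*x)


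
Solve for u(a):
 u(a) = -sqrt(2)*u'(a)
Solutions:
 u(a) = C1*exp(-sqrt(2)*a/2)


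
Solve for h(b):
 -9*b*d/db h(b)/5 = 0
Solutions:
 h(b) = C1


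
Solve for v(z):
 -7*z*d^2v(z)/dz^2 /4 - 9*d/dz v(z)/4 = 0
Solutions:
 v(z) = C1 + C2/z^(2/7)


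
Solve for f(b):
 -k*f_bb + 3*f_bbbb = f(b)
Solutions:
 f(b) = C1*exp(-sqrt(6)*b*sqrt(k - sqrt(k^2 + 12))/6) + C2*exp(sqrt(6)*b*sqrt(k - sqrt(k^2 + 12))/6) + C3*exp(-sqrt(6)*b*sqrt(k + sqrt(k^2 + 12))/6) + C4*exp(sqrt(6)*b*sqrt(k + sqrt(k^2 + 12))/6)


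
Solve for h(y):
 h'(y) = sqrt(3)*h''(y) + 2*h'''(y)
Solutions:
 h(y) = C1 + C2*exp(y*(-sqrt(3) + sqrt(11))/4) + C3*exp(-y*(sqrt(3) + sqrt(11))/4)


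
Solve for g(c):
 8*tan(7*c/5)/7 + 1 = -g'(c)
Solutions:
 g(c) = C1 - c + 40*log(cos(7*c/5))/49


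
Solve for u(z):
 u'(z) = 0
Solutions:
 u(z) = C1


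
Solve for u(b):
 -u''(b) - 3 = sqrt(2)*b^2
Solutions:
 u(b) = C1 + C2*b - sqrt(2)*b^4/12 - 3*b^2/2


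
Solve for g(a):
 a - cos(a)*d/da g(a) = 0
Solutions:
 g(a) = C1 + Integral(a/cos(a), a)


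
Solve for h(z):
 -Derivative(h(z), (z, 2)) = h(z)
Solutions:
 h(z) = C1*sin(z) + C2*cos(z)


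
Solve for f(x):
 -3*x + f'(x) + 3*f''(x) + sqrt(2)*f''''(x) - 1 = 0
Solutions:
 f(x) = C1 + C2*exp(x*(-2*2^(1/6)/(sqrt(2) + 2*sqrt(1/2 + sqrt(2)))^(1/3) + 2^(1/3)*(sqrt(2) + 2*sqrt(1/2 + sqrt(2)))^(1/3))/4)*sin(sqrt(3)*x*(18*2^(1/6)/(27*sqrt(2) + 2*sqrt(729/2 + 729*sqrt(2)))^(1/3) + 2^(1/3)*(27*sqrt(2) + 2*sqrt(729/2 + 729*sqrt(2)))^(1/3))/12) + C3*exp(x*(-2*2^(1/6)/(sqrt(2) + 2*sqrt(1/2 + sqrt(2)))^(1/3) + 2^(1/3)*(sqrt(2) + 2*sqrt(1/2 + sqrt(2)))^(1/3))/4)*cos(sqrt(3)*x*(18*2^(1/6)/(27*sqrt(2) + 2*sqrt(729/2 + 729*sqrt(2)))^(1/3) + 2^(1/3)*(27*sqrt(2) + 2*sqrt(729/2 + 729*sqrt(2)))^(1/3))/12) + C4*exp(x*(-2^(1/3)*(sqrt(2) + 2*sqrt(1/2 + sqrt(2)))^(1/3)/2 + 2^(1/6)/(sqrt(2) + 2*sqrt(1/2 + sqrt(2)))^(1/3))) + 3*x^2/2 - 8*x


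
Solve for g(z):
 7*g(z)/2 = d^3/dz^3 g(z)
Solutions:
 g(z) = C3*exp(2^(2/3)*7^(1/3)*z/2) + (C1*sin(2^(2/3)*sqrt(3)*7^(1/3)*z/4) + C2*cos(2^(2/3)*sqrt(3)*7^(1/3)*z/4))*exp(-2^(2/3)*7^(1/3)*z/4)


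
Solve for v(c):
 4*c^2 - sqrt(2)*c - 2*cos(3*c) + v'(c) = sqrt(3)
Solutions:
 v(c) = C1 - 4*c^3/3 + sqrt(2)*c^2/2 + sqrt(3)*c + 2*sin(3*c)/3


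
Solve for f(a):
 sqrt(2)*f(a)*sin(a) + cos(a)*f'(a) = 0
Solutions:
 f(a) = C1*cos(a)^(sqrt(2))


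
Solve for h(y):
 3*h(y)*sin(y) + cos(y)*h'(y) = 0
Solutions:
 h(y) = C1*cos(y)^3


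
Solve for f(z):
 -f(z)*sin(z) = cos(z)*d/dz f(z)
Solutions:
 f(z) = C1*cos(z)


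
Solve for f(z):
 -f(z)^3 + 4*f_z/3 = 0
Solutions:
 f(z) = -sqrt(2)*sqrt(-1/(C1 + 3*z))
 f(z) = sqrt(2)*sqrt(-1/(C1 + 3*z))


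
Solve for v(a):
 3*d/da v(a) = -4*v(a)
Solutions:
 v(a) = C1*exp(-4*a/3)


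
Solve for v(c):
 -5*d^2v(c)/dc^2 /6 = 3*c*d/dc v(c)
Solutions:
 v(c) = C1 + C2*erf(3*sqrt(5)*c/5)


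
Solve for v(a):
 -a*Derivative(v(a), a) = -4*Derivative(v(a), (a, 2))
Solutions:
 v(a) = C1 + C2*erfi(sqrt(2)*a/4)
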